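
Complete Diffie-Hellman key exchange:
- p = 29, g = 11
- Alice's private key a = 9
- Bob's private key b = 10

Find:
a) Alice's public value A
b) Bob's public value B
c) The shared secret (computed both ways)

Step 1: A = g^a mod p = 11^9 mod 29 = 2.
Step 2: B = g^b mod p = 11^10 mod 29 = 22.
Step 3: Alice computes s = B^a mod p = 22^9 mod 29 = 9.
Step 4: Bob computes s = A^b mod p = 2^10 mod 29 = 9.
Both sides agree: shared secret = 9.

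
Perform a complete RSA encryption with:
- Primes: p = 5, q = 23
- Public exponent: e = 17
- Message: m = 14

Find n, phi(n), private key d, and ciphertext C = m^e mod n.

Step 1: n = 5 * 23 = 115.
Step 2: phi(n) = (5-1)(23-1) = 4 * 22 = 88.
Step 3: Find d = 17^(-1) mod 88 = 57.
  Verify: 17 * 57 = 969 = 1 (mod 88).
Step 4: C = 14^17 mod 115 = 89.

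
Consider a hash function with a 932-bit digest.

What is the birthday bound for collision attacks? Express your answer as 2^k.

Step 1: The birthday paradox gives collision probability ~50% after sqrt(2^n) = 2^(n/2) hashes.
Step 2: For 932-bit output: 2^(932/2) = 2^466.
Step 3: Approximately 2^466 hash computations needed.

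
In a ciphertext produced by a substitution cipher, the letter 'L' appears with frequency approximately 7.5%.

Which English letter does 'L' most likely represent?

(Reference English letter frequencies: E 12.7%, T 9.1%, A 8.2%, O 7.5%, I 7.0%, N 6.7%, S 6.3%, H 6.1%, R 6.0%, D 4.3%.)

Step 1: The observed frequency is 7.5%.
Step 2: Compare with English frequencies:
  E: 12.7% (difference: 5.2%)
  T: 9.1% (difference: 1.6%)
  A: 8.2% (difference: 0.7%)
  O: 7.5% (difference: 0.0%) <-- closest
  I: 7.0% (difference: 0.5%)
  N: 6.7% (difference: 0.8%)
  S: 6.3% (difference: 1.2%)
  H: 6.1% (difference: 1.4%)
  R: 6.0% (difference: 1.5%)
  D: 4.3% (difference: 3.2%)
Step 3: 'L' most likely represents 'O' (frequency 7.5%).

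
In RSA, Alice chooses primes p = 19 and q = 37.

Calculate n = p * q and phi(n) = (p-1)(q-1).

Step 1: n = p * q = 19 * 37 = 703.
Step 2: phi(n) = (p-1)(q-1) = 18 * 36 = 648.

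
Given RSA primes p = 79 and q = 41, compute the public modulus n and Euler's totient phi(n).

Step 1: n = p * q = 79 * 41 = 3239.
Step 2: phi(n) = (p-1)(q-1) = 78 * 40 = 3120.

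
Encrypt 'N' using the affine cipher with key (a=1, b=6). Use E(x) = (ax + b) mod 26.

Step 1: Convert 'N' to number: x = 13.
Step 2: E(13) = (1 * 13 + 6) mod 26 = 19 mod 26 = 19.
Step 3: Convert 19 back to letter: T.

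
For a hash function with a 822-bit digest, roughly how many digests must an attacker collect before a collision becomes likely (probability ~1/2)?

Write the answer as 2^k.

Step 1: The birthday paradox gives collision probability ~50% after sqrt(2^n) = 2^(n/2) hashes.
Step 2: For 822-bit output: 2^(822/2) = 2^411.
Step 3: Approximately 2^411 hash computations needed.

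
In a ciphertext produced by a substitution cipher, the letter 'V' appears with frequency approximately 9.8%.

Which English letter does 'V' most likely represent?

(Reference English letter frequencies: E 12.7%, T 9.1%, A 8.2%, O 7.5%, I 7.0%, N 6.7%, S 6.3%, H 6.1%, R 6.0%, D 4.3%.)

Step 1: The observed frequency is 9.8%.
Step 2: Compare with English frequencies:
  E: 12.7% (difference: 2.9%)
  T: 9.1% (difference: 0.7%) <-- closest
  A: 8.2% (difference: 1.6%)
  O: 7.5% (difference: 2.3%)
  I: 7.0% (difference: 2.8%)
  N: 6.7% (difference: 3.1%)
  S: 6.3% (difference: 3.5%)
  H: 6.1% (difference: 3.7%)
  R: 6.0% (difference: 3.8%)
  D: 4.3% (difference: 5.5%)
Step 3: 'V' most likely represents 'T' (frequency 9.1%).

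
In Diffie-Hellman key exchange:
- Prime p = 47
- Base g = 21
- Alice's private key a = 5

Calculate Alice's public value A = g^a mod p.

Step 1: A = g^a mod p = 21^5 mod 47.
  21^1 mod 47 = 21
  21^2 mod 47 = (21 * 21) mod 47 = 18
  21^3 mod 47 = (18 * 21) mod 47 = 2
  21^4 mod 47 = (2 * 21) mod 47 = 42
  21^5 mod 47 = (42 * 21) mod 47 = 36
Result: A = 36.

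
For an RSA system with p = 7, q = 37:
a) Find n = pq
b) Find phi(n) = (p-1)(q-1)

Step 1: n = p * q = 7 * 37 = 259.
Step 2: phi(n) = (p-1)(q-1) = 6 * 36 = 216.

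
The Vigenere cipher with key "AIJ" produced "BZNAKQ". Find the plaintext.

Step 1: Extend key: AIJAIJ
Step 2: Decrypt each letter (c - k) mod 26:
  B(1) - A(0) = (1-0) mod 26 = 1 = B
  Z(25) - I(8) = (25-8) mod 26 = 17 = R
  N(13) - J(9) = (13-9) mod 26 = 4 = E
  A(0) - A(0) = (0-0) mod 26 = 0 = A
  K(10) - I(8) = (10-8) mod 26 = 2 = C
  Q(16) - J(9) = (16-9) mod 26 = 7 = H
Plaintext: BREACH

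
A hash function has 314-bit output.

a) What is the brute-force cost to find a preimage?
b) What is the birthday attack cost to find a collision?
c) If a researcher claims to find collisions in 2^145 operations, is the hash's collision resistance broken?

Step 1: Preimage resistance requires brute-force of 2^314 operations.
Step 2: Collision resistance (birthday bound) = 2^(314/2) = 2^157.
Step 3: The claimed attack costs 2^145 operations.
Step 4: Since 2^145 < 2^157, the claimed attack beats the generic birthday bound, so collision resistance is broken.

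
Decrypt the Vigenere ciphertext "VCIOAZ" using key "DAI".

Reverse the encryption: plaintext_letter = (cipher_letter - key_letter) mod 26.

Step 1: Extend key: DAIDAI
Step 2: Decrypt each letter (c - k) mod 26:
  V(21) - D(3) = (21-3) mod 26 = 18 = S
  C(2) - A(0) = (2-0) mod 26 = 2 = C
  I(8) - I(8) = (8-8) mod 26 = 0 = A
  O(14) - D(3) = (14-3) mod 26 = 11 = L
  A(0) - A(0) = (0-0) mod 26 = 0 = A
  Z(25) - I(8) = (25-8) mod 26 = 17 = R
Plaintext: SCALAR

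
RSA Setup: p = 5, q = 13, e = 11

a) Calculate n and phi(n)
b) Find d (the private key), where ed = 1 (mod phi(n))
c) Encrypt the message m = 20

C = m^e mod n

Step 1: n = 5 * 13 = 65.
Step 2: phi(n) = (5-1)(13-1) = 4 * 12 = 48.
Step 3: Find d = 11^(-1) mod 48 = 35.
  Verify: 11 * 35 = 385 = 1 (mod 48).
Step 4: C = 20^11 mod 65 = 15.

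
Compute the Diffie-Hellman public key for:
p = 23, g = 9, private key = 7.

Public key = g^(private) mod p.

Step 1: A = g^a mod p = 9^7 mod 23.
  9^1 mod 23 = 9
  9^2 mod 23 = (9 * 9) mod 23 = 12
  9^3 mod 23 = (12 * 9) mod 23 = 16
  9^4 mod 23 = (16 * 9) mod 23 = 6
  9^5 mod 23 = (6 * 9) mod 23 = 8
  9^6 mod 23 = (8 * 9) mod 23 = 3
  9^7 mod 23 = (3 * 9) mod 23 = 4
Result: A = 4.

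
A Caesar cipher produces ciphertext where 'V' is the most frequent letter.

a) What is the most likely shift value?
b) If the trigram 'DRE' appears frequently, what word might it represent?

Step 1: In English, 'E' is the most frequent letter (12.7%).
Step 2: The most frequent ciphertext letter is 'V' (position 21).
Step 3: Shift = (21 - 4) mod 26 = 17.
Step 4: Decrypt 'DRE' by shifting back 17:
  D -> M
  R -> A
  E -> N
Step 5: 'DRE' decrypts to 'MAN'.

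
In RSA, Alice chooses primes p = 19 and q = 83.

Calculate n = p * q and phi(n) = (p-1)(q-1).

Step 1: n = p * q = 19 * 83 = 1577.
Step 2: phi(n) = (p-1)(q-1) = 18 * 82 = 1476.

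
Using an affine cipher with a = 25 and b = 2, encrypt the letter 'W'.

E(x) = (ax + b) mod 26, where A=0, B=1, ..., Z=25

Step 1: Convert 'W' to number: x = 22.
Step 2: E(22) = (25 * 22 + 2) mod 26 = 552 mod 26 = 6.
Step 3: Convert 6 back to letter: G.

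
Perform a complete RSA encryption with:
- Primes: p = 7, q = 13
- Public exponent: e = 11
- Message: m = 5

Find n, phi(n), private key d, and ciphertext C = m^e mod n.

Step 1: n = 7 * 13 = 91.
Step 2: phi(n) = (7-1)(13-1) = 6 * 12 = 72.
Step 3: Find d = 11^(-1) mod 72 = 59.
  Verify: 11 * 59 = 649 = 1 (mod 72).
Step 4: C = 5^11 mod 91 = 73.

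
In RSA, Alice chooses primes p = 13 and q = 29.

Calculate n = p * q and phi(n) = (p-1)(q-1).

Step 1: n = p * q = 13 * 29 = 377.
Step 2: phi(n) = (p-1)(q-1) = 12 * 28 = 336.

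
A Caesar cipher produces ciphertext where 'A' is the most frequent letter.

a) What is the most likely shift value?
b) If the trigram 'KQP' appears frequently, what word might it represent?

Step 1: In English, 'E' is the most frequent letter (12.7%).
Step 2: The most frequent ciphertext letter is 'A' (position 0).
Step 3: Shift = (0 - 4) mod 26 = 22.
Step 4: Decrypt 'KQP' by shifting back 22:
  K -> O
  Q -> U
  P -> T
Step 5: 'KQP' decrypts to 'OUT'.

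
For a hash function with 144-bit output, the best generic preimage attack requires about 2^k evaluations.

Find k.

Step 1: The hash has a 144-bit output.
Step 2: Preimage resistance means: given a digest h(x), it should be infeasible to find any input that hashes to it.
With a 144-bit output there are 2^144 possible digests, so a generic brute-force preimage search costs about 2^144 evaluations.
Step 3: Security level = 144 bits.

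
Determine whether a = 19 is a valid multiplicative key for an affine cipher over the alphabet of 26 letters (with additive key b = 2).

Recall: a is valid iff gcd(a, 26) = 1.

Step 1: Compute gcd(19, 26).
Step 2: gcd(19, 26) = 1.
Since gcd = 1, 19 is coprime with 26, so it is a valid key.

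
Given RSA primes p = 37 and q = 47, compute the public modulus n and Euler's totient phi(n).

Step 1: n = p * q = 37 * 47 = 1739.
Step 2: phi(n) = (p-1)(q-1) = 36 * 46 = 1656.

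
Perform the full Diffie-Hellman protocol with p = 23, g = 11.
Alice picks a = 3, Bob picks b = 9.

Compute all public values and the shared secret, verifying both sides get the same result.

Step 1: A = g^a mod p = 11^3 mod 23 = 20.
Step 2: B = g^b mod p = 11^9 mod 23 = 19.
Step 3: Alice computes s = B^a mod p = 19^3 mod 23 = 5.
Step 4: Bob computes s = A^b mod p = 20^9 mod 23 = 5.
Both sides agree: shared secret = 5.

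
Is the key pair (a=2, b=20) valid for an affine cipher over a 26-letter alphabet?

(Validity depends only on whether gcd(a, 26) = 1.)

Step 1: Compute gcd(2, 26).
Step 2: gcd(2, 26) = 2.
Since gcd = 2 != 1, 2 shares a common factor with 26, so it cannot be used.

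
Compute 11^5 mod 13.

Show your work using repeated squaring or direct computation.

Step 1: Compute 11^5 mod 13 step by step, reducing modulo 13 at each step.
  11^1 mod 13 = 11
  11^2 mod 13 = (11 * 11) mod 13 = 4
  11^3 mod 13 = (4 * 11) mod 13 = 5
  11^4 mod 13 = (5 * 11) mod 13 = 3
  11^5 mod 13 = (3 * 11) mod 13 = 7
Step 2: Result = 7.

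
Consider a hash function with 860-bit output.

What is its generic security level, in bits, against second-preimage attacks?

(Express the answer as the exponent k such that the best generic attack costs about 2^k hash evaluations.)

Step 1: The hash has a 860-bit output.
Step 2: Second-preimage resistance means: given a specific input x, it should be infeasible to find a different y with h(y) = h(x).
With a 860-bit output, a generic search for a second preimage costs about 2^860 evaluations (each trial matches the fixed target with probability 2^-860).
Step 3: Security level = 860 bits.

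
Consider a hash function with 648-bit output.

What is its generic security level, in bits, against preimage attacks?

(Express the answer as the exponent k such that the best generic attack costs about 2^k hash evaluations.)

Step 1: The hash has a 648-bit output.
Step 2: Preimage resistance means: given a digest h(x), it should be infeasible to find any input that hashes to it.
With a 648-bit output there are 2^648 possible digests, so a generic brute-force preimage search costs about 2^648 evaluations.
Step 3: Security level = 648 bits.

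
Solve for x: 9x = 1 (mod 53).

Step 1: We need x such that 9 * x = 1 (mod 53).
Step 2: Using the extended Euclidean algorithm or trial:
  9 * 6 = 54 = 1 * 53 + 1.
Step 3: Since 54 mod 53 = 1, the inverse is x = 6.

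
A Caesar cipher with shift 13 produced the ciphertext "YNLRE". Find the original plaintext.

Step 1: Reverse the shift by subtracting 13 from each letter position.
  Y (position 24) -> position (24-13) mod 26 = 11 -> L
  N (position 13) -> position (13-13) mod 26 = 0 -> A
  L (position 11) -> position (11-13) mod 26 = 24 -> Y
  R (position 17) -> position (17-13) mod 26 = 4 -> E
  E (position 4) -> position (4-13) mod 26 = 17 -> R
Decrypted message: LAYER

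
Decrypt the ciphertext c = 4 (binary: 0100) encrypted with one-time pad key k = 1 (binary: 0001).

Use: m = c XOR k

Step 1: XOR ciphertext with key:
  Ciphertext: 0100
  Key:        0001
  XOR:        0101
Step 2: Plaintext = 0101 = 5 in decimal.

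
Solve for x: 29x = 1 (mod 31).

Step 1: We need x such that 29 * x = 1 (mod 31).
Step 2: Using the extended Euclidean algorithm or trial:
  29 * 15 = 435 = 14 * 31 + 1.
Step 3: Since 435 mod 31 = 1, the inverse is x = 15.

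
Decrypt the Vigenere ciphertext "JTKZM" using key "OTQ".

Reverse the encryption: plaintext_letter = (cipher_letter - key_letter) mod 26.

Step 1: Extend key: OTQOT
Step 2: Decrypt each letter (c - k) mod 26:
  J(9) - O(14) = (9-14) mod 26 = 21 = V
  T(19) - T(19) = (19-19) mod 26 = 0 = A
  K(10) - Q(16) = (10-16) mod 26 = 20 = U
  Z(25) - O(14) = (25-14) mod 26 = 11 = L
  M(12) - T(19) = (12-19) mod 26 = 19 = T
Plaintext: VAULT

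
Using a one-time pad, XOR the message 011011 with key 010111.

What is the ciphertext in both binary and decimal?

Step 1: Write out the XOR operation bit by bit:
  Message: 011011
  Key:     010111
  XOR:     001100
Step 2: Convert to decimal: 001100 = 12.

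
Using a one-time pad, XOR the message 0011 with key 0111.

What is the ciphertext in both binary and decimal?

Step 1: Write out the XOR operation bit by bit:
  Message: 0011
  Key:     0111
  XOR:     0100
Step 2: Convert to decimal: 0100 = 4.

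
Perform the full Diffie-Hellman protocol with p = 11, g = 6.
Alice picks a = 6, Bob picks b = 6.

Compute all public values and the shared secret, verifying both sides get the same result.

Step 1: A = g^a mod p = 6^6 mod 11 = 5.
Step 2: B = g^b mod p = 6^6 mod 11 = 5.
Step 3: Alice computes s = B^a mod p = 5^6 mod 11 = 5.
Step 4: Bob computes s = A^b mod p = 5^6 mod 11 = 5.
Both sides agree: shared secret = 5.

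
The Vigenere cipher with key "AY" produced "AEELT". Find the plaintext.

Step 1: Extend key: AYAYA
Step 2: Decrypt each letter (c - k) mod 26:
  A(0) - A(0) = (0-0) mod 26 = 0 = A
  E(4) - Y(24) = (4-24) mod 26 = 6 = G
  E(4) - A(0) = (4-0) mod 26 = 4 = E
  L(11) - Y(24) = (11-24) mod 26 = 13 = N
  T(19) - A(0) = (19-0) mod 26 = 19 = T
Plaintext: AGENT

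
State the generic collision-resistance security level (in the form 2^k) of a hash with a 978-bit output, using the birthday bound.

Step 1: The birthday paradox gives collision probability ~50% after sqrt(2^n) = 2^(n/2) hashes.
Step 2: For 978-bit output: 2^(978/2) = 2^489.
Step 3: Approximately 2^489 hash computations needed.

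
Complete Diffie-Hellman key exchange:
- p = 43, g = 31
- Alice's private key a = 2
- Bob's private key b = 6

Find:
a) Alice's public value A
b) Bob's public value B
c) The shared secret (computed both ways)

Step 1: A = g^a mod p = 31^2 mod 43 = 15.
Step 2: B = g^b mod p = 31^6 mod 43 = 21.
Step 3: Alice computes s = B^a mod p = 21^2 mod 43 = 11.
Step 4: Bob computes s = A^b mod p = 15^6 mod 43 = 11.
Both sides agree: shared secret = 11.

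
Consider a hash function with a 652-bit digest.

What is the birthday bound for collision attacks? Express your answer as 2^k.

Step 1: The birthday paradox gives collision probability ~50% after sqrt(2^n) = 2^(n/2) hashes.
Step 2: For 652-bit output: 2^(652/2) = 2^326.
Step 3: Approximately 2^326 hash computations needed.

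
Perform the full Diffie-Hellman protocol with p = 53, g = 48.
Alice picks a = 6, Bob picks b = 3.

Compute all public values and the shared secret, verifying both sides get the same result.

Step 1: A = g^a mod p = 48^6 mod 53 = 43.
Step 2: B = g^b mod p = 48^3 mod 53 = 34.
Step 3: Alice computes s = B^a mod p = 34^6 mod 53 = 7.
Step 4: Bob computes s = A^b mod p = 43^3 mod 53 = 7.
Both sides agree: shared secret = 7.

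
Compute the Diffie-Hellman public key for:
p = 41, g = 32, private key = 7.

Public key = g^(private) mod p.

Step 1: A = g^a mod p = 32^7 mod 41.
  32^1 mod 41 = 32
  32^2 mod 41 = (32 * 32) mod 41 = 40
  32^3 mod 41 = (40 * 32) mod 41 = 9
  32^4 mod 41 = (9 * 32) mod 41 = 1
  32^5 mod 41 = (1 * 32) mod 41 = 32
  32^6 mod 41 = (32 * 32) mod 41 = 40
  32^7 mod 41 = (40 * 32) mod 41 = 9
Result: A = 9.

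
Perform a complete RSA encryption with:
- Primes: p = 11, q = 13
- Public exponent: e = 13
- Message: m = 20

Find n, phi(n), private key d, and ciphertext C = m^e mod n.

Step 1: n = 11 * 13 = 143.
Step 2: phi(n) = (11-1)(13-1) = 10 * 12 = 120.
Step 3: Find d = 13^(-1) mod 120 = 37.
  Verify: 13 * 37 = 481 = 1 (mod 120).
Step 4: C = 20^13 mod 143 = 124.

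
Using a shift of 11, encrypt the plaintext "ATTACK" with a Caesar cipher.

Step 1: For each letter, shift forward by 11 positions (mod 26).
  A (position 0) -> position (0+11) mod 26 = 11 -> L
  T (position 19) -> position (19+11) mod 26 = 4 -> E
  T (position 19) -> position (19+11) mod 26 = 4 -> E
  A (position 0) -> position (0+11) mod 26 = 11 -> L
  C (position 2) -> position (2+11) mod 26 = 13 -> N
  K (position 10) -> position (10+11) mod 26 = 21 -> V
Result: LEELNV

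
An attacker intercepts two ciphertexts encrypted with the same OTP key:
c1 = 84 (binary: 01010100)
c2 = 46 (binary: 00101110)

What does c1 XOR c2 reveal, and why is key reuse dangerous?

Step 1: c1 XOR c2 = (m1 XOR k) XOR (m2 XOR k).
Step 2: By XOR associativity/commutativity: = m1 XOR m2 XOR k XOR k = m1 XOR m2.
Step 3: 01010100 XOR 00101110 = 01111010 = 122.
Step 4: The key cancels out! An attacker learns m1 XOR m2 = 122, revealing the relationship between plaintexts.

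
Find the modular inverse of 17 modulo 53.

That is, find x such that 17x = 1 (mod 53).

Step 1: We need x such that 17 * x = 1 (mod 53).
Step 2: Using the extended Euclidean algorithm or trial:
  17 * 25 = 425 = 8 * 53 + 1.
Step 3: Since 425 mod 53 = 1, the inverse is x = 25.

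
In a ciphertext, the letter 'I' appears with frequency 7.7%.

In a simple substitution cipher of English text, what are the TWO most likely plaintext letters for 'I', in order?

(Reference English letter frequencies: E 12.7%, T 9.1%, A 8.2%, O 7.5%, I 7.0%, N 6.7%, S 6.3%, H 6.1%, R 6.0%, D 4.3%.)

Step 1: Observed frequency of 'I' is 7.7%.
Step 2: Compute distances to each reference frequency and sort:
  O (7.5%): difference = 0.2% <-- BEST
  A (8.2%): difference = 0.5% <-- RUNNER-UP
  I (7.0%): difference = 0.7%
  N (6.7%): difference = 1.0%
  T (9.1%): difference = 1.4%
Step 3: Most likely is 'O' (7.5%, diff 0.2%); second most likely is 'A' (8.2%, diff 0.5%).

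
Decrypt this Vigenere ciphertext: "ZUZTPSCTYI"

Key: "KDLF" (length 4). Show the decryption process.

Step 1: Key 'KDLF' has length 4. Extended key: KDLFKDLFKD
Step 2: Decrypt each position:
  Z(25) - K(10) = 15 = P
  U(20) - D(3) = 17 = R
  Z(25) - L(11) = 14 = O
  T(19) - F(5) = 14 = O
  P(15) - K(10) = 5 = F
  S(18) - D(3) = 15 = P
  C(2) - L(11) = 17 = R
  T(19) - F(5) = 14 = O
  Y(24) - K(10) = 14 = O
  I(8) - D(3) = 5 = F
Plaintext: PROOFPROOF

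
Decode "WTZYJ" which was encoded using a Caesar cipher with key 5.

Step 1: Reverse the shift by subtracting 5 from each letter position.
  W (position 22) -> position (22-5) mod 26 = 17 -> R
  T (position 19) -> position (19-5) mod 26 = 14 -> O
  Z (position 25) -> position (25-5) mod 26 = 20 -> U
  Y (position 24) -> position (24-5) mod 26 = 19 -> T
  J (position 9) -> position (9-5) mod 26 = 4 -> E
Decrypted message: ROUTE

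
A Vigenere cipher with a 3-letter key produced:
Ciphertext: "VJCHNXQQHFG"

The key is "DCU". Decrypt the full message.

Step 1: Key 'DCU' has length 3. Extended key: DCUDCUDCUDC
Step 2: Decrypt each position:
  V(21) - D(3) = 18 = S
  J(9) - C(2) = 7 = H
  C(2) - U(20) = 8 = I
  H(7) - D(3) = 4 = E
  N(13) - C(2) = 11 = L
  X(23) - U(20) = 3 = D
  Q(16) - D(3) = 13 = N
  Q(16) - C(2) = 14 = O
  H(7) - U(20) = 13 = N
  F(5) - D(3) = 2 = C
  G(6) - C(2) = 4 = E
Plaintext: SHIELDNONCE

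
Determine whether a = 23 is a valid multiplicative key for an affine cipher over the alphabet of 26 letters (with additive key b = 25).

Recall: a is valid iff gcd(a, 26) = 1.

Step 1: Compute gcd(23, 26).
Step 2: gcd(23, 26) = 1.
Since gcd = 1, 23 is coprime with 26, so it is a valid key.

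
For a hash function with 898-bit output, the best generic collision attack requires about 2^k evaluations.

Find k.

Step 1: The hash has a 898-bit output.
Step 2: Collision resistance means it should be infeasible to find any x != y with h(x) = h(y).
By the birthday bound, a generic collision search succeeds after about sqrt(2^898) = 2^(898/2) = 2^449 evaluations.
Step 3: Security level = 449 bits.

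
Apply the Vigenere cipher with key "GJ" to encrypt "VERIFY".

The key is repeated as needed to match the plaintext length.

Step 1: Repeat key to match plaintext length:
  Plaintext: VERIFY
  Key:       GJGJGJ
Step 2: Encrypt each letter:
  V(21) + G(6) = (21+6) mod 26 = 1 = B
  E(4) + J(9) = (4+9) mod 26 = 13 = N
  R(17) + G(6) = (17+6) mod 26 = 23 = X
  I(8) + J(9) = (8+9) mod 26 = 17 = R
  F(5) + G(6) = (5+6) mod 26 = 11 = L
  Y(24) + J(9) = (24+9) mod 26 = 7 = H
Ciphertext: BNXRLH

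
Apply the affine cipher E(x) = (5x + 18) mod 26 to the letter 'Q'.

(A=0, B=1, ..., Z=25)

Step 1: Convert 'Q' to number: x = 16.
Step 2: E(16) = (5 * 16 + 18) mod 26 = 98 mod 26 = 20.
Step 3: Convert 20 back to letter: U.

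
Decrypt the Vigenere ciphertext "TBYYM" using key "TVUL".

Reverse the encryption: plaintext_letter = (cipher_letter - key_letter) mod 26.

Step 1: Extend key: TVULT
Step 2: Decrypt each letter (c - k) mod 26:
  T(19) - T(19) = (19-19) mod 26 = 0 = A
  B(1) - V(21) = (1-21) mod 26 = 6 = G
  Y(24) - U(20) = (24-20) mod 26 = 4 = E
  Y(24) - L(11) = (24-11) mod 26 = 13 = N
  M(12) - T(19) = (12-19) mod 26 = 19 = T
Plaintext: AGENT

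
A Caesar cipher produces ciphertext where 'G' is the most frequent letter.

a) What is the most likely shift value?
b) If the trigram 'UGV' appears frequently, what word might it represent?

Step 1: In English, 'E' is the most frequent letter (12.7%).
Step 2: The most frequent ciphertext letter is 'G' (position 6).
Step 3: Shift = (6 - 4) mod 26 = 2.
Step 4: Decrypt 'UGV' by shifting back 2:
  U -> S
  G -> E
  V -> T
Step 5: 'UGV' decrypts to 'SET'.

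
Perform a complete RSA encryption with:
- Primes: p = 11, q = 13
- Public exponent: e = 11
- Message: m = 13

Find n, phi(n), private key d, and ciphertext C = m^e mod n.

Step 1: n = 11 * 13 = 143.
Step 2: phi(n) = (11-1)(13-1) = 10 * 12 = 120.
Step 3: Find d = 11^(-1) mod 120 = 11.
  Verify: 11 * 11 = 121 = 1 (mod 120).
Step 4: C = 13^11 mod 143 = 13.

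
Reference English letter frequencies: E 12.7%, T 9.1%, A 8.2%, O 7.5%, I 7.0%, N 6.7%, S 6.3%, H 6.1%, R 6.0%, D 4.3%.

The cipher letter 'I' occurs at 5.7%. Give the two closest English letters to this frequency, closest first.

Step 1: Observed frequency of 'I' is 5.7%.
Step 2: Compute distances to each reference frequency and sort:
  R (6.0%): difference = 0.3% <-- BEST
  H (6.1%): difference = 0.4% <-- RUNNER-UP
  S (6.3%): difference = 0.6%
  N (6.7%): difference = 1.0%
  I (7.0%): difference = 1.3%
Step 3: Most likely is 'R' (6.0%, diff 0.3%); second most likely is 'H' (6.1%, diff 0.4%).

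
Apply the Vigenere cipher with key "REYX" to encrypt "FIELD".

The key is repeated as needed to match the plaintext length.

Step 1: Repeat key to match plaintext length:
  Plaintext: FIELD
  Key:       REYXR
Step 2: Encrypt each letter:
  F(5) + R(17) = (5+17) mod 26 = 22 = W
  I(8) + E(4) = (8+4) mod 26 = 12 = M
  E(4) + Y(24) = (4+24) mod 26 = 2 = C
  L(11) + X(23) = (11+23) mod 26 = 8 = I
  D(3) + R(17) = (3+17) mod 26 = 20 = U
Ciphertext: WMCIU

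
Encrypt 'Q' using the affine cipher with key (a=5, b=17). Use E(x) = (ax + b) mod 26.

Step 1: Convert 'Q' to number: x = 16.
Step 2: E(16) = (5 * 16 + 17) mod 26 = 97 mod 26 = 19.
Step 3: Convert 19 back to letter: T.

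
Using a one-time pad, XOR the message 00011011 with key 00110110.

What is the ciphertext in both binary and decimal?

Step 1: Write out the XOR operation bit by bit:
  Message: 00011011
  Key:     00110110
  XOR:     00101101
Step 2: Convert to decimal: 00101101 = 45.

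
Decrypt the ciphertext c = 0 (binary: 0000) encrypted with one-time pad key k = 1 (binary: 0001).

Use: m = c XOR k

Step 1: XOR ciphertext with key:
  Ciphertext: 0000
  Key:        0001
  XOR:        0001
Step 2: Plaintext = 0001 = 1 in decimal.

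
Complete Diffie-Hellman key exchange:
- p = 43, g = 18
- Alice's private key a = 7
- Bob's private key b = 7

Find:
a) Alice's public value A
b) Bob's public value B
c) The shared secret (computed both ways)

Step 1: A = g^a mod p = 18^7 mod 43 = 7.
Step 2: B = g^b mod p = 18^7 mod 43 = 7.
Step 3: Alice computes s = B^a mod p = 7^7 mod 43 = 7.
Step 4: Bob computes s = A^b mod p = 7^7 mod 43 = 7.
Both sides agree: shared secret = 7.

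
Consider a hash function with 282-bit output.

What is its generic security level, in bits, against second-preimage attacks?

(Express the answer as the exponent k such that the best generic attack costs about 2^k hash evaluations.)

Step 1: The hash has a 282-bit output.
Step 2: Second-preimage resistance means: given a specific input x, it should be infeasible to find a different y with h(y) = h(x).
With a 282-bit output, a generic search for a second preimage costs about 2^282 evaluations (each trial matches the fixed target with probability 2^-282).
Step 3: Security level = 282 bits.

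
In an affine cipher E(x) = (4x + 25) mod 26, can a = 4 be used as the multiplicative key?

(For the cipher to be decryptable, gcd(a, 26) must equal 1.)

Step 1: Compute gcd(4, 26).
Step 2: gcd(4, 26) = 2.
Since gcd = 2 != 1, 4 shares a common factor with 26, so it cannot be used.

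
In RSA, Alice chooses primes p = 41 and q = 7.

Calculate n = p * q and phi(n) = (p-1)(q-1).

Step 1: n = p * q = 41 * 7 = 287.
Step 2: phi(n) = (p-1)(q-1) = 40 * 6 = 240.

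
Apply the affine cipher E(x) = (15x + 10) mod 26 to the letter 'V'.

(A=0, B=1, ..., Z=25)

Step 1: Convert 'V' to number: x = 21.
Step 2: E(21) = (15 * 21 + 10) mod 26 = 325 mod 26 = 13.
Step 3: Convert 13 back to letter: N.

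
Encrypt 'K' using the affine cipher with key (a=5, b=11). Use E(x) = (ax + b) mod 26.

Step 1: Convert 'K' to number: x = 10.
Step 2: E(10) = (5 * 10 + 11) mod 26 = 61 mod 26 = 9.
Step 3: Convert 9 back to letter: J.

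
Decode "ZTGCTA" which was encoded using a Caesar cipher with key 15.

Step 1: Reverse the shift by subtracting 15 from each letter position.
  Z (position 25) -> position (25-15) mod 26 = 10 -> K
  T (position 19) -> position (19-15) mod 26 = 4 -> E
  G (position 6) -> position (6-15) mod 26 = 17 -> R
  C (position 2) -> position (2-15) mod 26 = 13 -> N
  T (position 19) -> position (19-15) mod 26 = 4 -> E
  A (position 0) -> position (0-15) mod 26 = 11 -> L
Decrypted message: KERNEL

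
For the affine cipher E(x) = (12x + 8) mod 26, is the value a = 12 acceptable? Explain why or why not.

Step 1: Compute gcd(12, 26).
Step 2: gcd(12, 26) = 2.
Since gcd = 2 != 1, 12 shares a common factor with 26, so it cannot be used.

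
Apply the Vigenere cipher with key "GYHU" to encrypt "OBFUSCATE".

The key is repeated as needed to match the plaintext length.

Step 1: Repeat key to match plaintext length:
  Plaintext: OBFUSCATE
  Key:       GYHUGYHUG
Step 2: Encrypt each letter:
  O(14) + G(6) = (14+6) mod 26 = 20 = U
  B(1) + Y(24) = (1+24) mod 26 = 25 = Z
  F(5) + H(7) = (5+7) mod 26 = 12 = M
  U(20) + U(20) = (20+20) mod 26 = 14 = O
  S(18) + G(6) = (18+6) mod 26 = 24 = Y
  C(2) + Y(24) = (2+24) mod 26 = 0 = A
  A(0) + H(7) = (0+7) mod 26 = 7 = H
  T(19) + U(20) = (19+20) mod 26 = 13 = N
  E(4) + G(6) = (4+6) mod 26 = 10 = K
Ciphertext: UZMOYAHNK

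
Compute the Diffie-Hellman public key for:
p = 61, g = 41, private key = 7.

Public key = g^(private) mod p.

Step 1: A = g^a mod p = 41^7 mod 61.
  41^1 mod 61 = 41
  41^2 mod 61 = (41 * 41) mod 61 = 34
  41^3 mod 61 = (34 * 41) mod 61 = 52
  41^4 mod 61 = (52 * 41) mod 61 = 58
  41^5 mod 61 = (58 * 41) mod 61 = 60
  41^6 mod 61 = (60 * 41) mod 61 = 20
  41^7 mod 61 = (20 * 41) mod 61 = 27
Result: A = 27.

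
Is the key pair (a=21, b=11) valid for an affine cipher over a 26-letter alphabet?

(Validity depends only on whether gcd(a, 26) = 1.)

Step 1: Compute gcd(21, 26).
Step 2: gcd(21, 26) = 1.
Since gcd = 1, 21 is coprime with 26, so it is a valid key.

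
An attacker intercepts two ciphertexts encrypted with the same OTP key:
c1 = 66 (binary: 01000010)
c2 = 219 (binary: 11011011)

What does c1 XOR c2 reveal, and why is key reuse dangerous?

Step 1: c1 XOR c2 = (m1 XOR k) XOR (m2 XOR k).
Step 2: By XOR associativity/commutativity: = m1 XOR m2 XOR k XOR k = m1 XOR m2.
Step 3: 01000010 XOR 11011011 = 10011001 = 153.
Step 4: The key cancels out! An attacker learns m1 XOR m2 = 153, revealing the relationship between plaintexts.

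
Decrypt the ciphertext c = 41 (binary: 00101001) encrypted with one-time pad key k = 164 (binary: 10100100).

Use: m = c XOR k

Step 1: XOR ciphertext with key:
  Ciphertext: 00101001
  Key:        10100100
  XOR:        10001101
Step 2: Plaintext = 10001101 = 141 in decimal.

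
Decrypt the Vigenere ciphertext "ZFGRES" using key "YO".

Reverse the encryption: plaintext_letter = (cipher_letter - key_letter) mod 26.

Step 1: Extend key: YOYOYO
Step 2: Decrypt each letter (c - k) mod 26:
  Z(25) - Y(24) = (25-24) mod 26 = 1 = B
  F(5) - O(14) = (5-14) mod 26 = 17 = R
  G(6) - Y(24) = (6-24) mod 26 = 8 = I
  R(17) - O(14) = (17-14) mod 26 = 3 = D
  E(4) - Y(24) = (4-24) mod 26 = 6 = G
  S(18) - O(14) = (18-14) mod 26 = 4 = E
Plaintext: BRIDGE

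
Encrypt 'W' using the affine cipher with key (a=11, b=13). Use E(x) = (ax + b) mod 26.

Step 1: Convert 'W' to number: x = 22.
Step 2: E(22) = (11 * 22 + 13) mod 26 = 255 mod 26 = 21.
Step 3: Convert 21 back to letter: V.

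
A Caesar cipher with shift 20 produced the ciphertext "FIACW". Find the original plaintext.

Step 1: Reverse the shift by subtracting 20 from each letter position.
  F (position 5) -> position (5-20) mod 26 = 11 -> L
  I (position 8) -> position (8-20) mod 26 = 14 -> O
  A (position 0) -> position (0-20) mod 26 = 6 -> G
  C (position 2) -> position (2-20) mod 26 = 8 -> I
  W (position 22) -> position (22-20) mod 26 = 2 -> C
Decrypted message: LOGIC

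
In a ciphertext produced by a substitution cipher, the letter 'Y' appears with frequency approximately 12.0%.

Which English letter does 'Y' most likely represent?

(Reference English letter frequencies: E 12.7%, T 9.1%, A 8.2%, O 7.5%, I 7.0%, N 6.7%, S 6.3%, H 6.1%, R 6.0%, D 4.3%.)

Step 1: The observed frequency is 12.0%.
Step 2: Compare with English frequencies:
  E: 12.7% (difference: 0.7%) <-- closest
  T: 9.1% (difference: 2.9%)
  A: 8.2% (difference: 3.8%)
  O: 7.5% (difference: 4.5%)
  I: 7.0% (difference: 5.0%)
  N: 6.7% (difference: 5.3%)
  S: 6.3% (difference: 5.7%)
  H: 6.1% (difference: 5.9%)
  R: 6.0% (difference: 6.0%)
  D: 4.3% (difference: 7.7%)
Step 3: 'Y' most likely represents 'E' (frequency 12.7%).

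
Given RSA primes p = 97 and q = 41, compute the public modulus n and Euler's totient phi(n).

Step 1: n = p * q = 97 * 41 = 3977.
Step 2: phi(n) = (p-1)(q-1) = 96 * 40 = 3840.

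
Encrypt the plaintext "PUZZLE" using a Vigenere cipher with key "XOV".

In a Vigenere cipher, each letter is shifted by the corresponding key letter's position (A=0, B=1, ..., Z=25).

Step 1: Repeat key to match plaintext length:
  Plaintext: PUZZLE
  Key:       XOVXOV
Step 2: Encrypt each letter:
  P(15) + X(23) = (15+23) mod 26 = 12 = M
  U(20) + O(14) = (20+14) mod 26 = 8 = I
  Z(25) + V(21) = (25+21) mod 26 = 20 = U
  Z(25) + X(23) = (25+23) mod 26 = 22 = W
  L(11) + O(14) = (11+14) mod 26 = 25 = Z
  E(4) + V(21) = (4+21) mod 26 = 25 = Z
Ciphertext: MIUWZZ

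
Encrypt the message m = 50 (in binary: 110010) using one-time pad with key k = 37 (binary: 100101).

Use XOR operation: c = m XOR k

Step 1: Write out the XOR operation bit by bit:
  Message: 110010
  Key:     100101
  XOR:     010111
Step 2: Convert to decimal: 010111 = 23.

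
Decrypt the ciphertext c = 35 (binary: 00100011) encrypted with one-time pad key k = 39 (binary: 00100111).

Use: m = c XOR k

Step 1: XOR ciphertext with key:
  Ciphertext: 00100011
  Key:        00100111
  XOR:        00000100
Step 2: Plaintext = 00000100 = 4 in decimal.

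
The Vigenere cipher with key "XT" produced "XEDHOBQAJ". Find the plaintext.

Step 1: Extend key: XTXTXTXTX
Step 2: Decrypt each letter (c - k) mod 26:
  X(23) - X(23) = (23-23) mod 26 = 0 = A
  E(4) - T(19) = (4-19) mod 26 = 11 = L
  D(3) - X(23) = (3-23) mod 26 = 6 = G
  H(7) - T(19) = (7-19) mod 26 = 14 = O
  O(14) - X(23) = (14-23) mod 26 = 17 = R
  B(1) - T(19) = (1-19) mod 26 = 8 = I
  Q(16) - X(23) = (16-23) mod 26 = 19 = T
  A(0) - T(19) = (0-19) mod 26 = 7 = H
  J(9) - X(23) = (9-23) mod 26 = 12 = M
Plaintext: ALGORITHM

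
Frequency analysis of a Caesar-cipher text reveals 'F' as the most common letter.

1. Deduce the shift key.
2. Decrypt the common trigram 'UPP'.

Step 1: In English, 'E' is the most frequent letter (12.7%).
Step 2: The most frequent ciphertext letter is 'F' (position 5).
Step 3: Shift = (5 - 4) mod 26 = 1.
Step 4: Decrypt 'UPP' by shifting back 1:
  U -> T
  P -> O
  P -> O
Step 5: 'UPP' decrypts to 'TOO'.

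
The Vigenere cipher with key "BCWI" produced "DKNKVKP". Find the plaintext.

Step 1: Extend key: BCWIBCW
Step 2: Decrypt each letter (c - k) mod 26:
  D(3) - B(1) = (3-1) mod 26 = 2 = C
  K(10) - C(2) = (10-2) mod 26 = 8 = I
  N(13) - W(22) = (13-22) mod 26 = 17 = R
  K(10) - I(8) = (10-8) mod 26 = 2 = C
  V(21) - B(1) = (21-1) mod 26 = 20 = U
  K(10) - C(2) = (10-2) mod 26 = 8 = I
  P(15) - W(22) = (15-22) mod 26 = 19 = T
Plaintext: CIRCUIT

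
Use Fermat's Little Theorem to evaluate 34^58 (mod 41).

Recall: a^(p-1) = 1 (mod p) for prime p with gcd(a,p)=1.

Step 1: Since 41 is prime, by Fermat's Little Theorem: 34^40 = 1 (mod 41).
Step 2: Reduce exponent: 58 mod 40 = 18.
Step 3: So 34^58 = 34^18 (mod 41).
Step 4: 34^18 mod 41 = 5.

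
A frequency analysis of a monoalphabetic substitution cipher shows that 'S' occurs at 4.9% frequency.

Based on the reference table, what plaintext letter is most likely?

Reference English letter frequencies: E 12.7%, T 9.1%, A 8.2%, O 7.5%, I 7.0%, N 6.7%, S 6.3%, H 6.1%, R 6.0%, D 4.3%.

Step 1: The observed frequency is 4.9%.
Step 2: Compare with English frequencies:
  E: 12.7% (difference: 7.8%)
  T: 9.1% (difference: 4.2%)
  A: 8.2% (difference: 3.3%)
  O: 7.5% (difference: 2.6%)
  I: 7.0% (difference: 2.1%)
  N: 6.7% (difference: 1.8%)
  S: 6.3% (difference: 1.4%)
  H: 6.1% (difference: 1.2%)
  R: 6.0% (difference: 1.1%)
  D: 4.3% (difference: 0.6%) <-- closest
Step 3: 'S' most likely represents 'D' (frequency 4.3%).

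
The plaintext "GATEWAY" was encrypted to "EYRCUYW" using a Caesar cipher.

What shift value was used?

Step 1: Compare first letters: G (position 6) -> E (position 4).
Step 2: Shift = (4 - 6) mod 26 = 24.
The shift value is 24.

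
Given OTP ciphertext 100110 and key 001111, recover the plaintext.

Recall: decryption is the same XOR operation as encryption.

Step 1: XOR ciphertext with key:
  Ciphertext: 100110
  Key:        001111
  XOR:        101001
Step 2: Plaintext = 101001 = 41 in decimal.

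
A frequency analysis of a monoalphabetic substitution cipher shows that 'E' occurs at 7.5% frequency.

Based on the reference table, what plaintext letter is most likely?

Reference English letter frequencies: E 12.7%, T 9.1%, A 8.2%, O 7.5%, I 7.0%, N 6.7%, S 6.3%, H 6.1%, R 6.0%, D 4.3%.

Step 1: The observed frequency is 7.5%.
Step 2: Compare with English frequencies:
  E: 12.7% (difference: 5.2%)
  T: 9.1% (difference: 1.6%)
  A: 8.2% (difference: 0.7%)
  O: 7.5% (difference: 0.0%) <-- closest
  I: 7.0% (difference: 0.5%)
  N: 6.7% (difference: 0.8%)
  S: 6.3% (difference: 1.2%)
  H: 6.1% (difference: 1.4%)
  R: 6.0% (difference: 1.5%)
  D: 4.3% (difference: 3.2%)
Step 3: 'E' most likely represents 'O' (frequency 7.5%).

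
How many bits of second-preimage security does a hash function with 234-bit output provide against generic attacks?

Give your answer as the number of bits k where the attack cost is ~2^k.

Step 1: The hash has a 234-bit output.
Step 2: Second-preimage resistance means: given a specific input x, it should be infeasible to find a different y with h(y) = h(x).
With a 234-bit output, a generic search for a second preimage costs about 2^234 evaluations (each trial matches the fixed target with probability 2^-234).
Step 3: Security level = 234 bits.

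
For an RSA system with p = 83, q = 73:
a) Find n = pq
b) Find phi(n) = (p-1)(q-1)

Step 1: n = p * q = 83 * 73 = 6059.
Step 2: phi(n) = (p-1)(q-1) = 82 * 72 = 5904.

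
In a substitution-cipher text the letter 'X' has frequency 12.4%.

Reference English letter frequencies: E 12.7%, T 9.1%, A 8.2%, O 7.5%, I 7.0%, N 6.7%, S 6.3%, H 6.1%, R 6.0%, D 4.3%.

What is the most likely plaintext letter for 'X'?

Step 1: The observed frequency is 12.4%.
Step 2: Compare with English frequencies:
  E: 12.7% (difference: 0.3%) <-- closest
  T: 9.1% (difference: 3.3%)
  A: 8.2% (difference: 4.2%)
  O: 7.5% (difference: 4.9%)
  I: 7.0% (difference: 5.4%)
  N: 6.7% (difference: 5.7%)
  S: 6.3% (difference: 6.1%)
  H: 6.1% (difference: 6.3%)
  R: 6.0% (difference: 6.4%)
  D: 4.3% (difference: 8.1%)
Step 3: 'X' most likely represents 'E' (frequency 12.7%).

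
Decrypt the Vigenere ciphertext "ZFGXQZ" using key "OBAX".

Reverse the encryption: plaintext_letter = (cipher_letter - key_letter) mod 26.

Step 1: Extend key: OBAXOB
Step 2: Decrypt each letter (c - k) mod 26:
  Z(25) - O(14) = (25-14) mod 26 = 11 = L
  F(5) - B(1) = (5-1) mod 26 = 4 = E
  G(6) - A(0) = (6-0) mod 26 = 6 = G
  X(23) - X(23) = (23-23) mod 26 = 0 = A
  Q(16) - O(14) = (16-14) mod 26 = 2 = C
  Z(25) - B(1) = (25-1) mod 26 = 24 = Y
Plaintext: LEGACY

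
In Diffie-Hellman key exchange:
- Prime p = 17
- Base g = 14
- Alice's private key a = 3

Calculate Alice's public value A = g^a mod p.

Step 1: A = g^a mod p = 14^3 mod 17.
  14^1 mod 17 = 14
  14^2 mod 17 = (14 * 14) mod 17 = 9
  14^3 mod 17 = (9 * 14) mod 17 = 7
Result: A = 7.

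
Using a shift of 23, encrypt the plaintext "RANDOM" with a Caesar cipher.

Step 1: For each letter, shift forward by 23 positions (mod 26).
  R (position 17) -> position (17+23) mod 26 = 14 -> O
  A (position 0) -> position (0+23) mod 26 = 23 -> X
  N (position 13) -> position (13+23) mod 26 = 10 -> K
  D (position 3) -> position (3+23) mod 26 = 0 -> A
  O (position 14) -> position (14+23) mod 26 = 11 -> L
  M (position 12) -> position (12+23) mod 26 = 9 -> J
Result: OXKALJ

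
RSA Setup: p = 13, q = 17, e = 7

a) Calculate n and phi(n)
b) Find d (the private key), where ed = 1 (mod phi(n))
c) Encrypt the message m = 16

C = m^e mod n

Step 1: n = 13 * 17 = 221.
Step 2: phi(n) = (13-1)(17-1) = 12 * 16 = 192.
Step 3: Find d = 7^(-1) mod 192 = 55.
  Verify: 7 * 55 = 385 = 1 (mod 192).
Step 4: C = 16^7 mod 221 = 16.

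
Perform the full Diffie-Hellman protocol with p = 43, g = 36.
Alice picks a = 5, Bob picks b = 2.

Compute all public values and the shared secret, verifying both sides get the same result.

Step 1: A = g^a mod p = 36^5 mod 43 = 6.
Step 2: B = g^b mod p = 36^2 mod 43 = 6.
Step 3: Alice computes s = B^a mod p = 6^5 mod 43 = 36.
Step 4: Bob computes s = A^b mod p = 6^2 mod 43 = 36.
Both sides agree: shared secret = 36.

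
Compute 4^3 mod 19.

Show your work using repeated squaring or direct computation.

Step 1: Compute 4^3 mod 19 step by step, reducing modulo 19 at each step.
  4^1 mod 19 = 4
  4^2 mod 19 = (4 * 4) mod 19 = 16
  4^3 mod 19 = (16 * 4) mod 19 = 7
Step 2: Result = 7.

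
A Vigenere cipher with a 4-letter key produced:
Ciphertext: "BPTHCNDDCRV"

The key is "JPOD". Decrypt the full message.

Step 1: Key 'JPOD' has length 4. Extended key: JPODJPODJPO
Step 2: Decrypt each position:
  B(1) - J(9) = 18 = S
  P(15) - P(15) = 0 = A
  T(19) - O(14) = 5 = F
  H(7) - D(3) = 4 = E
  C(2) - J(9) = 19 = T
  N(13) - P(15) = 24 = Y
  D(3) - O(14) = 15 = P
  D(3) - D(3) = 0 = A
  C(2) - J(9) = 19 = T
  R(17) - P(15) = 2 = C
  V(21) - O(14) = 7 = H
Plaintext: SAFETYPATCH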